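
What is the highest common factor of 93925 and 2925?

93925 = 5² · 13 · 17²
2925 = 3² · 5² · 13
Common: 5² · 13 = 325

325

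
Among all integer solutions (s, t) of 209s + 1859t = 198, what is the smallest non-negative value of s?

gcd(209, 1859) = 11 (Euclid: 1859 = 8·209 + 187; 209 = 1·187 + 22; 187 = 8·22 + 11; 22 = 2·11 + 0), and 11 | 198.
Extended Euclid: 209·(-80) + 1859·(9) = 11. Scale by 18: s₀ = -1440.
General solution s = s₀ + 169k; reducing mod 169 gives s = 81 (and t = -9).

81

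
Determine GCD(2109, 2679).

2109 = 3 · 19 · 37
2679 = 3 · 19 · 47
Common: 3 · 19 = 57

57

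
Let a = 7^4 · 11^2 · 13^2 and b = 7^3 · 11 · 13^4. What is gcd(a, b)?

min exponent per shared prime: 7^3 · 11 · 13^2 = 637637

637637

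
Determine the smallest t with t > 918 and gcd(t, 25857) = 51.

Multiples of 51 above 918: 51·19, 51·20, … . Need the cofactor coprime to 25857/51 = 507.
Checking s = 19, 20, … the first with gcd(s, 507) = 1 is s = 19, giving 969.

969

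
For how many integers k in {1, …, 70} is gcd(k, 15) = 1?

37

15 = 3·5. Inclusion–exclusion on these primes:
70 − ⌊70/3⌋ − ⌊70/5⌋ + ⌊70/15⌋ = 37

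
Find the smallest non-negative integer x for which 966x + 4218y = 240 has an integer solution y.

gcd(966, 4218) = 6 (Euclid: 4218 = 4·966 + 354; 966 = 2·354 + 258; 354 = 1·258 + 96; 258 = 2·96 + 66; 96 = 1·66 + 30; 66 = 2·30 + 6; 30 = 5·6 + 0), and 6 | 240.
Extended Euclid: 966·(131) + 4218·(-30) = 6. Scale by 40: x₀ = 5240.
General solution x = x₀ + 703t; reducing mod 703 gives x = 319 (and y = -73).

319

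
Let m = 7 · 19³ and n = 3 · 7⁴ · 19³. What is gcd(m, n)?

min exponent per shared prime: 7 · 19³ = 48013

48013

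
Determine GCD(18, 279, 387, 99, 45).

gcd(18, 279): 279 = 15·18 + 9; 18 = 2·9 + 0 → 9
gcd(9, 387): 387 = 43·9 + 0 → 9
gcd(9, 99): 99 = 11·9 + 0 → 9
gcd(9, 45): 45 = 5·9 + 0 → 9

9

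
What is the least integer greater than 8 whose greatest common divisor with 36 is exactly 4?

16

36 = 4·9. Any a with gcd(a, 36) = 4 is a multiple of 4, say 4s, with s coprime to 9.
Need s > 8/4, so s ≥ 3. First s ≥ 3 with gcd(s, 9) = 1 is s = 4. Thus a = 4·4 = 16.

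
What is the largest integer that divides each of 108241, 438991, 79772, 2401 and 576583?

108241 = 7² · 47²; 438991 = 7² · 17² · 31; 79772 = 2² · 7² · 11 · 37; 2401 = 7⁴; 576583 = 7³ · 41²
gcd takes min exponent of each prime: 7² = 49

49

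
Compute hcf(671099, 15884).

3971

Euclid: 671099 = 42·15884 + 3971; 15884 = 4·3971 + 0. Last nonzero remainder: 3971.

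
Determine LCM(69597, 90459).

36816813

69597 = 3² · 11 · 19 · 37; 90459 = 3² · 19 · 23²
max exponents: 3² · 11 · 19 · 23² · 37 = 36816813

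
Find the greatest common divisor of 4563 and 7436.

169

Euclid: 7436 = 1·4563 + 2873; 4563 = 1·2873 + 1690; 2873 = 1·1690 + 1183; 1690 = 1·1183 + 507; 1183 = 2·507 + 169; 507 = 3·169 + 0. Last nonzero remainder: 169.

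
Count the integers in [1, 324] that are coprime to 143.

273

Prime factors of 143: 11, 13. Count integers ≤ 324 divisible by none of them.
By inclusion–exclusion: 324 − ⌊324/11⌋ − ⌊324/13⌋ + ⌊324/143⌋ = 273.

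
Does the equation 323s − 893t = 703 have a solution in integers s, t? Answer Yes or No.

By Bézout, 323s − 893t = 703 has integer solutions iff gcd(323, 893) | 703.
Euclid: 893 = 2·323 + 247; 323 = 1·247 + 76; 247 = 3·76 + 19; 76 = 4·19 + 0. gcd = 19; 703 mod 19 = 0. Yes.

Yes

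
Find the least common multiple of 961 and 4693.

961 = 31²; 4693 = 13 · 19²
max exponents: 13 · 19² · 31² = 4509973

4509973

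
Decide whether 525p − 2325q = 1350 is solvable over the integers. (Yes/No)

By Bézout, 525p − 2325q = 1350 has integer solutions iff gcd(525, 2325) | 1350.
Euclid: 2325 = 4·525 + 225; 525 = 2·225 + 75; 225 = 3·75 + 0. gcd = 75; 1350 mod 75 = 0. Yes.

Yes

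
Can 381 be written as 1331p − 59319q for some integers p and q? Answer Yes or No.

Yes

By Bézout, 1331p − 59319q = 381 has integer solutions iff gcd(1331, 59319) | 381.
Euclid: 59319 = 44·1331 + 755; 1331 = 1·755 + 576; 755 = 1·576 + 179; 576 = 3·179 + 39; 179 = 4·39 + 23; 39 = 1·23 + 16; 23 = 1·16 + 7; 16 = 2·7 + 2; 7 = 3·2 + 1; 2 = 2·1 + 0. gcd = 1; 381 mod 1 = 0. Yes.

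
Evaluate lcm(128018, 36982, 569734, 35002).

128018 = 2 · 11² · 23²; 36982 = 2 · 11 · 41²; 569734 = 2 · 11 · 19 · 29 · 47; 35002 = 2 · 11 · 37 · 43
lcm takes max exponent of each prime: 2 · 11² · 19 · 23² · 29 · 37 · 41² · 43 · 47 = 8866625956294766

8866625956294766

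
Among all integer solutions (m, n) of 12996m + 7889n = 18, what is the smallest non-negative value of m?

1191

Euclid: 12996 = 1·7889 + 5107; 7889 = 1·5107 + 2782; 5107 = 1·2782 + 2325; 2782 = 1·2325 + 457; 2325 = 5·457 + 40; 457 = 11·40 + 17; 40 = 2·17 + 6; 17 = 2·6 + 5; 6 = 1·5 + 1; 5 = 5·1 + 0 → gcd = 1; 18 = 1·18.
Back-substitution yields 12996·(1381) + 7889·(-2275) = 1, so one solution is m = 1381·18 = 24858, n = -2275·18 = -40950.
Solutions in m differ by 7889/1 = 7889; the one in [0, 7889) is 24858 mod 7889 = 1191.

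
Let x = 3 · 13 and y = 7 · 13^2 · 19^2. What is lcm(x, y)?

max exponent per prime: 3 · 7 · 13^2 · 19^2 = 1281189

1281189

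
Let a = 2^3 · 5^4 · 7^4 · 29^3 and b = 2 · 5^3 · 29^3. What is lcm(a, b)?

max exponent per prime: 2^3 · 5^4 · 7^4 · 29^3 = 292789945000

292789945000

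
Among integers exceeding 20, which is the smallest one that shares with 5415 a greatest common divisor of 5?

25

gcd(m, 5415) = 5 forces 5 | m; write m = 5s. Then gcd(5s, 5·1083) = 5·gcd(s, 1083), so need gcd(s, 1083) = 1.
5s > 20 gives s ≥ 5. The least s ≥ 5 coprime to 1083 is 5, so m = 5·5 = 25.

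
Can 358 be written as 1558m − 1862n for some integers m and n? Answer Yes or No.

No

By Bézout, 1558m − 1862n = 358 has integer solutions iff gcd(1558, 1862) | 358.
Euclid: 1862 = 1·1558 + 304; 1558 = 5·304 + 38; 304 = 8·38 + 0. gcd = 38; 358 mod 38 = 16. No.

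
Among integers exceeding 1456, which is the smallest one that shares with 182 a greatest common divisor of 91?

182 = 91·2. Any m with gcd(m, 182) = 91 is a multiple of 91, say 91s, with s coprime to 2.
Need s > 1456/91, so s ≥ 17. First s ≥ 17 with gcd(s, 2) = 1 is s = 17. Thus m = 91·17 = 1547.

1547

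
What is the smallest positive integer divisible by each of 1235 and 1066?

101270

gcd first: 1235 = 1·1066 + 169; 1066 = 6·169 + 52; 169 = 3·52 + 13; 52 = 4·13 + 0 → gcd = 13
lcm = 1235·1066/gcd = 1316510/13 = 101270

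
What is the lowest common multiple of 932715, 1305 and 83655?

50283598365

lcm(932715, 1305) = 932715·1305/gcd = 1217193075/45 = 27048735
lcm(27048735, 83655) = 27048735·83655/gcd = 2262761926425/45 = 50283598365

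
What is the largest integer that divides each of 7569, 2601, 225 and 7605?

9

gcd(7569, 2601): 7569 = 2·2601 + 2367; 2601 = 1·2367 + 234; 2367 = 10·234 + 27; 234 = 8·27 + 18; 27 = 1·18 + 9; 18 = 2·9 + 0 → 9
gcd(9, 225): 225 = 25·9 + 0 → 9
gcd(9, 7605): 7605 = 845·9 + 0 → 9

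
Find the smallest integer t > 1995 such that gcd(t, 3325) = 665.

Multiples of 665 above 1995: 665·4, 665·5, … . Need the cofactor coprime to 3325/665 = 5.
Checking s = 4, 5, … the first with gcd(s, 5) = 1 is s = 4, giving 2660.

2660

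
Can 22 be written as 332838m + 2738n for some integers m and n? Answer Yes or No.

gcd(332838, 2738): 332838 = 121·2738 + 1540; 2738 = 1·1540 + 1198; 1540 = 1·1198 + 342; 1198 = 3·342 + 172; 342 = 1·172 + 170; 172 = 1·170 + 2; 170 = 85·2 + 0 → 2
2 divides 22, so a solution exists.

Yes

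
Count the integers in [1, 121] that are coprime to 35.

35 = 5·7. Inclusion–exclusion on these primes:
121 − ⌊121/5⌋ − ⌊121/7⌋ + ⌊121/35⌋ = 83

83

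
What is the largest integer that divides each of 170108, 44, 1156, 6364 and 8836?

170108 = 2² · 23 · 43²; 44 = 2² · 11; 1156 = 2² · 17²; 6364 = 2² · 37 · 43; 8836 = 2² · 47²
gcd takes min exponent of each prime: 2² = 4

4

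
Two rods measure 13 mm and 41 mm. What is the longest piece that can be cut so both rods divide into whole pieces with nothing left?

1

13 = 13
41 = 41
Common: 1 = 1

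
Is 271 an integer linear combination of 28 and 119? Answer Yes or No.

No

gcd(28, 119): 119 = 4·28 + 7; 28 = 4·7 + 0 → 7
7 does not divide 271, so a solution does not exist.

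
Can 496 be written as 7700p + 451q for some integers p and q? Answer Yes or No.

gcd(7700, 451): 7700 = 17·451 + 33; 451 = 13·33 + 22; 33 = 1·22 + 11; 22 = 2·11 + 0 → 11
11 does not divide 496, so a solution does not exist.

No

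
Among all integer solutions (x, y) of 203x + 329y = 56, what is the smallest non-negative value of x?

10

Reduce mod 329: 203x ≡ 56 (mod 329). With g = gcd(203, 329) = 7 dividing 56, divide through: 29x ≡ 8 (mod 47).
Since gcd(29, 47) = 1, x ≡ 8·(29)⁻¹ ≡ 10 (mod 47). Smallest non-negative: 10.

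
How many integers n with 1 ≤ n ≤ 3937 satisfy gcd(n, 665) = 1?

665 = 5·7·19. Inclusion–exclusion on these primes:
3937 − ⌊3937/5⌋ − ⌊3937/7⌋ − ⌊3937/19⌋ + ⌊3937/35⌋ + ⌊3937/95⌋ + ⌊3937/133⌋ − ⌊3937/665⌋ = 2558

2558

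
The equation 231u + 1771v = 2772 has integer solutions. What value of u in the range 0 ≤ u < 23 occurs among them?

gcd(231, 1771) = 77 (Euclid: 1771 = 7·231 + 154; 231 = 1·154 + 77; 154 = 2·77 + 0), and 77 | 2772.
Extended Euclid: 231·(8) + 1771·(-1) = 77. Scale by 36: u₀ = 288.
General solution u = u₀ + 23t; reducing mod 23 gives u = 12 (and v = 0).

12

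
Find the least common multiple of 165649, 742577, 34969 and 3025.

432049863025

165649 = 11² · 37²; 742577 = 11² · 17 · 19²; 34969 = 11² · 17²; 3025 = 5² · 11²
lcm takes max exponent of each prime: 5² · 11² · 17² · 19² · 37² = 432049863025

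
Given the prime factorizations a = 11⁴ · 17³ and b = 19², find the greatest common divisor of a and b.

min exponent per shared prime: (none) = 1

1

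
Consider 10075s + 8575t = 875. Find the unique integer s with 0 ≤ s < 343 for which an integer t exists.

315

Reduce mod 8575: 10075s ≡ 875 (mod 8575). With g = gcd(10075, 8575) = 25 dividing 875, divide through: 403s ≡ 35 (mod 343).
Since gcd(403, 343) = 1, s ≡ 35·(403)⁻¹ ≡ 315 (mod 343). Smallest non-negative: 315.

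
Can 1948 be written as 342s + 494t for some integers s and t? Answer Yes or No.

By Bézout, 342s + 494t = 1948 has integer solutions iff gcd(342, 494) | 1948.
Euclid: 494 = 1·342 + 152; 342 = 2·152 + 38; 152 = 4·38 + 0. gcd = 38; 1948 mod 38 = 10. No.

No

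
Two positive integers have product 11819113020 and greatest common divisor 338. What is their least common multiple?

34967790

gcd·lcm = product, so lcm = 11819113020/338 = 34967790.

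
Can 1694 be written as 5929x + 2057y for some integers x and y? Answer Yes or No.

By Bézout, 5929x + 2057y = 1694 has integer solutions iff gcd(5929, 2057) | 1694.
Euclid: 5929 = 2·2057 + 1815; 2057 = 1·1815 + 242; 1815 = 7·242 + 121; 242 = 2·121 + 0. gcd = 121; 1694 mod 121 = 0. Yes.

Yes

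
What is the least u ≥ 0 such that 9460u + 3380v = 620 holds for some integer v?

Reduce mod 3380: 9460u ≡ 620 (mod 3380). With g = gcd(9460, 3380) = 20 dividing 620, divide through: 473u ≡ 31 (mod 169).
Since gcd(473, 169) = 1, u ≡ 31·(473)⁻¹ ≡ 14 (mod 169). Smallest non-negative: 14.

14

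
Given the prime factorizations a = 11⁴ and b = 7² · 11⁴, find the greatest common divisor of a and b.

min exponent per shared prime: 11⁴ = 14641

14641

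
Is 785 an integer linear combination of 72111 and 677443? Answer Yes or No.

No

By Bézout, 72111s − 677443t = 785 has integer solutions iff gcd(72111, 677443) | 785.
Euclid: 677443 = 9·72111 + 28444; 72111 = 2·28444 + 15223; 28444 = 1·15223 + 13221; 15223 = 1·13221 + 2002; 13221 = 6·2002 + 1209; 2002 = 1·1209 + 793; 1209 = 1·793 + 416; 793 = 1·416 + 377; 416 = 1·377 + 39; 377 = 9·39 + 26; 39 = 1·26 + 13; 26 = 2·13 + 0. gcd = 13; 785 mod 13 = 5. No.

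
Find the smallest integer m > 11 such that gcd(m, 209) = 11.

22

Multiples of 11 above 11: 11·2, 11·3, … . Need the cofactor coprime to 209/11 = 19.
Checking s = 2, 3, … the first with gcd(s, 19) = 1 is s = 2, giving 22.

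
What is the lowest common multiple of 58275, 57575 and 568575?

lcm(58275, 57575) = 58275·57575/gcd = 3355183125/175 = 19172475
lcm(19172475, 568575) = 19172475·568575/gcd = 10900989973125/1575 = 6921263475

6921263475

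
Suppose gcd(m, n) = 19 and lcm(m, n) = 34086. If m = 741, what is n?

Using mn = gcd(m,n)·lcm(m,n) = 19·34086 = 647634, we get n = 647634/741 = 874.

874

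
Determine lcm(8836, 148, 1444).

118022452

8836 = 2² · 47²; 148 = 2² · 37; 1444 = 2² · 19²
lcm takes max exponent of each prime: 2² · 19² · 37 · 47² = 118022452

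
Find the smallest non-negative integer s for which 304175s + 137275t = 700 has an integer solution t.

2303

gcd(304175, 137275) = 25 (Euclid: 304175 = 2·137275 + 29625; 137275 = 4·29625 + 18775; 29625 = 1·18775 + 10850; 18775 = 1·10850 + 7925; 10850 = 1·7925 + 2925; 7925 = 2·2925 + 2075; 2925 = 1·2075 + 850; 2075 = 2·850 + 375; 850 = 2·375 + 100; 375 = 3·100 + 75; 100 = 1·75 + 25; 75 = 3·25 + 0), and 25 | 700.
Extended Euclid: 304175·(1455) + 137275·(-3224) = 25. Scale by 28: s₀ = 40740.
General solution s = s₀ + 5491k; reducing mod 5491 gives s = 2303 (and t = -5103).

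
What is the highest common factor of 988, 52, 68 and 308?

988 = 2² · 13 · 19; 52 = 2² · 13; 68 = 2² · 17; 308 = 2² · 7 · 11
gcd takes min exponent of each prime: 2² = 4

4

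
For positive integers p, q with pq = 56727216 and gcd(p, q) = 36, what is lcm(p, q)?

1575756

Since gcd(p,q)·lcm(p,q) = pq, lcm = 56727216/36 = 1575756.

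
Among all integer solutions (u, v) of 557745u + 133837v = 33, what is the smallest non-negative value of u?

Euclid: 557745 = 4·133837 + 22397; 133837 = 5·22397 + 21852; 22397 = 1·21852 + 545; 21852 = 40·545 + 52; 545 = 10·52 + 25; 52 = 2·25 + 2; 25 = 12·2 + 1; 2 = 2·1 + 0 → gcd = 1; 33 = 1·33.
Back-substitution yields 557745·(64340) + 133837·(-268127) = 1, so one solution is u = 64340·33 = 2123220, v = -268127·33 = -8848191.
Solutions in u differ by 133837/1 = 133837; the one in [0, 133837) is 2123220 mod 133837 = 115665.

115665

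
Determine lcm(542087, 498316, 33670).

401144380

542087 = 7² · 13 · 23 · 37; 498316 = 2² · 7 · 13 · 37²; 33670 = 2 · 5 · 7 · 13 · 37
lcm takes max exponent of each prime: 2² · 5 · 7² · 13 · 23 · 37² = 401144380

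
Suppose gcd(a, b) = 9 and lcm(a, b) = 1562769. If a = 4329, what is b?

3249

a·b = gcd·lcm = 9·1562769 = 14064921, so b = 14064921/4329 = 3249.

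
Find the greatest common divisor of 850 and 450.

50

Euclid: 850 = 1·450 + 400; 450 = 1·400 + 50; 400 = 8·50 + 0. Last nonzero remainder: 50.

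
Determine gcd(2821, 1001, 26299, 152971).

91

gcd(2821, 1001): 2821 = 2·1001 + 819; 1001 = 1·819 + 182; 819 = 4·182 + 91; 182 = 2·91 + 0 → 91
gcd(91, 26299): 26299 = 289·91 + 0 → 91
gcd(91, 152971): 152971 = 1681·91 + 0 → 91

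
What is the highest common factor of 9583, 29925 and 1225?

7

gcd(9583, 29925): 29925 = 3·9583 + 1176; 9583 = 8·1176 + 175; 1176 = 6·175 + 126; 175 = 1·126 + 49; 126 = 2·49 + 28; 49 = 1·28 + 21; 28 = 1·21 + 7; 21 = 3·7 + 0 → 7
gcd(7, 1225): 1225 = 175·7 + 0 → 7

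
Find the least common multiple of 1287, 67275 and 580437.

333751275

1287 = 3² · 11 · 13; 67275 = 3² · 5² · 13 · 23; 580437 = 3² · 11² · 13 · 41
lcm takes max exponent of each prime: 3² · 5² · 11² · 13 · 23 · 41 = 333751275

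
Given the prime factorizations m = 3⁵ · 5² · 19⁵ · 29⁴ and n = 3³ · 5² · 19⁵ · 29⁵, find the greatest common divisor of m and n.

min exponent per shared prime: 3³ · 5² · 19⁵ · 29⁴ = 1182125999352825

1182125999352825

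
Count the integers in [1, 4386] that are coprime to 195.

2159

195 = 3·5·13. Inclusion–exclusion on these primes:
4386 − ⌊4386/3⌋ − ⌊4386/5⌋ − ⌊4386/13⌋ + ⌊4386/15⌋ + ⌊4386/39⌋ + ⌊4386/65⌋ − ⌊4386/195⌋ = 2159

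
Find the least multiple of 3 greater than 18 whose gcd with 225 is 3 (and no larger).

gcd(x, 225) = 3 forces 3 | x; write x = 3s. Then gcd(3s, 3·75) = 3·gcd(s, 75), so need gcd(s, 75) = 1.
3s > 18 gives s ≥ 7. The least s ≥ 7 coprime to 75 is 7, so x = 3·7 = 21.

21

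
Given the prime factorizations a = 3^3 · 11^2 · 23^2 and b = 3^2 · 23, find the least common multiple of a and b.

max exponent per prime: 3^3 · 11^2 · 23^2 = 1728243

1728243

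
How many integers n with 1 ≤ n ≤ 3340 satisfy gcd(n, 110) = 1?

Prime factors of 110: 2, 5, 11. Count integers ≤ 3340 divisible by none of them.
By inclusion–exclusion: 3340 − ⌊3340/2⌋ − ⌊3340/5⌋ − ⌊3340/11⌋ + ⌊3340/10⌋ + ⌊3340/22⌋ + ⌊3340/55⌋ − ⌊3340/110⌋ = 1214.

1214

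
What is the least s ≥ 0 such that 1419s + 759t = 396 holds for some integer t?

19

gcd(1419, 759) = 33 (Euclid: 1419 = 1·759 + 660; 759 = 1·660 + 99; 660 = 6·99 + 66; 99 = 1·66 + 33; 66 = 2·33 + 0), and 33 | 396.
Extended Euclid: 1419·(-8) + 759·(15) = 33. Scale by 12: s₀ = -96.
General solution s = s₀ + 23k; reducing mod 23 gives s = 19 (and t = -35).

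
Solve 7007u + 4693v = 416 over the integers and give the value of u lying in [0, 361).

gcd(7007, 4693) = 13 (Euclid: 7007 = 1·4693 + 2314; 4693 = 2·2314 + 65; 2314 = 35·65 + 39; 65 = 1·39 + 26; 39 = 1·26 + 13; 26 = 2·13 + 0), and 13 | 416.
Extended Euclid: 7007·(144) + 4693·(-215) = 13. Scale by 32: u₀ = 4608.
General solution u = u₀ + 361t; reducing mod 361 gives u = 276 (and v = -412).

276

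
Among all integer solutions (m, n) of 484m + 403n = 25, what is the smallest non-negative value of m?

264

Euclid: 484 = 1·403 + 81; 403 = 4·81 + 79; 81 = 1·79 + 2; 79 = 39·2 + 1; 2 = 2·1 + 0 → gcd = 1; 25 = 1·25.
Back-substitution yields 484·(-199) + 403·(239) = 1, so one solution is m = -199·25 = -4975, n = 239·25 = 5975.
Solutions in m differ by 403/1 = 403; the one in [0, 403) is -4975 mod 403 = 264.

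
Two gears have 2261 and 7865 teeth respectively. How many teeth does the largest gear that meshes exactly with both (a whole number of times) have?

1

Euclid: 7865 = 3·2261 + 1082; 2261 = 2·1082 + 97; 1082 = 11·97 + 15; 97 = 6·15 + 7; 15 = 2·7 + 1; 7 = 7·1 + 0. Last nonzero remainder: 1.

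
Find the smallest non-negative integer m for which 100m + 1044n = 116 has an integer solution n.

116

Reduce mod 1044: 100m ≡ 116 (mod 1044). With g = gcd(100, 1044) = 4 dividing 116, divide through: 25m ≡ 29 (mod 261).
Since gcd(25, 261) = 1, m ≡ 29·(25)⁻¹ ≡ 116 (mod 261). Smallest non-negative: 116.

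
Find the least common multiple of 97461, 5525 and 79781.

97461 = 3² · 7² · 13 · 17; 5525 = 5² · 13 · 17; 79781 = 13 · 17 · 19²
lcm takes max exponent of each prime: 3² · 5² · 7² · 13 · 17 · 19² = 879585525

879585525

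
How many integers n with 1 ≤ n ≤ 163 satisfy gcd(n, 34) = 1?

77

Prime factors of 34: 2, 17. Count integers ≤ 163 divisible by none of them.
By inclusion–exclusion: 163 − ⌊163/2⌋ − ⌊163/17⌋ + ⌊163/34⌋ = 77.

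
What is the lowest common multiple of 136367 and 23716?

545468

136367 = 7² · 11² · 23; 23716 = 2² · 7² · 11²
max exponents: 2² · 7² · 11² · 23 = 545468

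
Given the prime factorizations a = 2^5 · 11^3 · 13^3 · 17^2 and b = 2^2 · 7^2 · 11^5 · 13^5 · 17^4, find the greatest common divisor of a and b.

min exponent per shared prime: 2^2 · 11^3 · 13^3 · 17^2 = 3380383292

3380383292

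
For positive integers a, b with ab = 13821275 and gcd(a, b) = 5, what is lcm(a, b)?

2764255

For any two positive integers, gcd × lcm equals their product. Hence lcm = 13821275 / 5 = 2764255.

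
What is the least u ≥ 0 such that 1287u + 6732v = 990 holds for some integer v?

6

Reduce mod 6732: 1287u ≡ 990 (mod 6732). With g = gcd(1287, 6732) = 99 dividing 990, divide through: 13u ≡ 10 (mod 68).
Since gcd(13, 68) = 1, u ≡ 10·(13)⁻¹ ≡ 6 (mod 68). Smallest non-negative: 6.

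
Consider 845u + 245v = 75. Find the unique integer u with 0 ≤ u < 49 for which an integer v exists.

43

Euclid: 845 = 3·245 + 110; 245 = 2·110 + 25; 110 = 4·25 + 10; 25 = 2·10 + 5; 10 = 2·5 + 0 → gcd = 5; 75 = 5·15.
Back-substitution yields 845·(-20) + 245·(69) = 5, so one solution is u = -20·15 = -300, v = 69·15 = 1035.
Solutions in u differ by 245/5 = 49; the one in [0, 49) is -300 mod 49 = 43.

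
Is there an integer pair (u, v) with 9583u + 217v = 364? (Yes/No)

gcd(9583, 217): 9583 = 44·217 + 35; 217 = 6·35 + 7; 35 = 5·7 + 0 → 7
7 divides 364, so a solution exists.

Yes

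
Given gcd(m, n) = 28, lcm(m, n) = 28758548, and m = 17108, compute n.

47068

Using mn = gcd(m,n)·lcm(m,n) = 28·28758548 = 805239344, we get n = 805239344/17108 = 47068.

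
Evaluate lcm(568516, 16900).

14212900

gcd first: 568516 = 33·16900 + 10816; 16900 = 1·10816 + 6084; 10816 = 1·6084 + 4732; 6084 = 1·4732 + 1352; 4732 = 3·1352 + 676; 1352 = 2·676 + 0 → gcd = 676
lcm = 568516·16900/gcd = 9607920400/676 = 14212900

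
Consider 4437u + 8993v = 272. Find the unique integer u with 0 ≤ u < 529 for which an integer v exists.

Euclid: 8993 = 2·4437 + 119; 4437 = 37·119 + 34; 119 = 3·34 + 17; 34 = 2·17 + 0 → gcd = 17; 272 = 17·16.
Back-substitution yields 4437·(-227) + 8993·(112) = 17, so one solution is u = -227·16 = -3632, v = 112·16 = 1792.
Solutions in u differ by 8993/17 = 529; the one in [0, 529) is -3632 mod 529 = 71.

71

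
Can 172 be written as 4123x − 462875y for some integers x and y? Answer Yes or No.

By Bézout, 4123x − 462875y = 172 has integer solutions iff gcd(4123, 462875) | 172.
Euclid: 462875 = 112·4123 + 1099; 4123 = 3·1099 + 826; 1099 = 1·826 + 273; 826 = 3·273 + 7; 273 = 39·7 + 0. gcd = 7; 172 mod 7 = 4. No.

No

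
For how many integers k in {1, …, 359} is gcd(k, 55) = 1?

262

Prime factors of 55: 5, 11. Count integers ≤ 359 divisible by none of them.
By inclusion–exclusion: 359 − ⌊359/5⌋ − ⌊359/11⌋ + ⌊359/55⌋ = 262.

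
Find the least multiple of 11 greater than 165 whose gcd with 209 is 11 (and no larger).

209 = 11·19. Any m with gcd(m, 209) = 11 is a multiple of 11, say 11s, with s coprime to 19.
Need s > 165/11, so s ≥ 16. First s ≥ 16 with gcd(s, 19) = 1 is s = 16. Thus m = 11·16 = 176.

176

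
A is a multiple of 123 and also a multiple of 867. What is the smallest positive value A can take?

35547

123 = 3 · 41; 867 = 3 · 17²
max exponents: 3 · 17² · 41 = 35547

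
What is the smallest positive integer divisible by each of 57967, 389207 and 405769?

19071143

57967 = 7³ · 13²; 389207 = 7² · 13² · 47; 405769 = 7⁴ · 13²
lcm takes max exponent of each prime: 7⁴ · 13² · 47 = 19071143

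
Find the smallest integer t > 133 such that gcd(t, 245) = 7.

Multiples of 7 above 133: 7·20, 7·21, … . Need the cofactor coprime to 245/7 = 35.
Checking s = 20, 21, … the first with gcd(s, 35) = 1 is s = 22, giving 154.

154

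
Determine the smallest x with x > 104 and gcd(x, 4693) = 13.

117

gcd(x, 4693) = 13 forces 13 | x; write x = 13s. Then gcd(13s, 13·361) = 13·gcd(s, 361), so need gcd(s, 361) = 1.
13s > 104 gives s ≥ 9. The least s ≥ 9 coprime to 361 is 9, so x = 13·9 = 117.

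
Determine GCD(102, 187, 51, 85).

17

gcd(102, 187): 187 = 1·102 + 85; 102 = 1·85 + 17; 85 = 5·17 + 0 → 17
gcd(17, 51): 51 = 3·17 + 0 → 17
gcd(17, 85): 85 = 5·17 + 0 → 17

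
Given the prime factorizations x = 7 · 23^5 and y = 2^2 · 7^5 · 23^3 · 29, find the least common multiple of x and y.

12548371548916

max exponent per prime: 2^2 · 7^5 · 23^5 · 29 = 12548371548916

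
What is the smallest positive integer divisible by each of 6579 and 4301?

1664487

6579 = 3² · 17 · 43; 4301 = 11 · 17 · 23
max exponents: 3² · 11 · 17 · 23 · 43 = 1664487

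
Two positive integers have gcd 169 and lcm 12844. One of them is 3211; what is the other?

Using uv = gcd(u,v)·lcm(u,v) = 169·12844 = 2170636, we get v = 2170636/3211 = 676.

676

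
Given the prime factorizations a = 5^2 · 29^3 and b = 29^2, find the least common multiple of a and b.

max exponent per prime: 5^2 · 29^3 = 609725

609725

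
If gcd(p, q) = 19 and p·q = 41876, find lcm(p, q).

Since gcd(p,q)·lcm(p,q) = pq, lcm = 41876/19 = 2204.

2204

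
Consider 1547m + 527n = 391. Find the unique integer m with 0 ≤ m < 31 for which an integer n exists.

4

gcd(1547, 527) = 17 (Euclid: 1547 = 2·527 + 493; 527 = 1·493 + 34; 493 = 14·34 + 17; 34 = 2·17 + 0), and 17 | 391.
Extended Euclid: 1547·(15) + 527·(-44) = 17. Scale by 23: m₀ = 345.
General solution m = m₀ + 31t; reducing mod 31 gives m = 4 (and n = -11).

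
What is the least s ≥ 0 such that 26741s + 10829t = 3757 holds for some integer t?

5

Euclid: 26741 = 2·10829 + 5083; 10829 = 2·5083 + 663; 5083 = 7·663 + 442; 663 = 1·442 + 221; 442 = 2·221 + 0 → gcd = 221; 3757 = 221·17.
Back-substitution yields 26741·(-17) + 10829·(42) = 221, so one solution is s = -17·17 = -289, t = 42·17 = 714.
Solutions in s differ by 10829/221 = 49; the one in [0, 49) is -289 mod 49 = 5.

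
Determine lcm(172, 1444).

172 = 2² · 43; 1444 = 2² · 19²
max exponents: 2² · 19² · 43 = 62092

62092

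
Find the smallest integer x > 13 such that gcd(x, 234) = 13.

Multiples of 13 above 13: 13·2, 13·3, … . Need the cofactor coprime to 234/13 = 18.
Checking s = 2, 3, … the first with gcd(s, 18) = 1 is s = 5, giving 65.

65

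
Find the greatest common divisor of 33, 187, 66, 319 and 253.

gcd(33, 187): 187 = 5·33 + 22; 33 = 1·22 + 11; 22 = 2·11 + 0 → 11
gcd(11, 66): 66 = 6·11 + 0 → 11
gcd(11, 319): 319 = 29·11 + 0 → 11
gcd(11, 253): 253 = 23·11 + 0 → 11

11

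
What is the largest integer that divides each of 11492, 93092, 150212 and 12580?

68

gcd(11492, 93092): 93092 = 8·11492 + 1156; 11492 = 9·1156 + 1088; 1156 = 1·1088 + 68; 1088 = 16·68 + 0 → 68
gcd(68, 150212): 150212 = 2209·68 + 0 → 68
gcd(68, 12580): 12580 = 185·68 + 0 → 68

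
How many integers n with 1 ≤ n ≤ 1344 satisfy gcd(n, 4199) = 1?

Prime factors of 4199: 13, 17, 19. Count integers ≤ 1344 divisible by none of them.
By inclusion–exclusion: 1344 − ⌊1344/13⌋ − ⌊1344/17⌋ − ⌊1344/19⌋ + ⌊1344/221⌋ + ⌊1344/247⌋ + ⌊1344/323⌋ − ⌊1344/4199⌋ = 1107.

1107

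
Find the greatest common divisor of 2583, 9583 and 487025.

7

2583 = 3² · 7 · 41; 9583 = 7 · 37²; 487025 = 5² · 7 · 11² · 23
gcd takes min exponent of each prime: 7 = 7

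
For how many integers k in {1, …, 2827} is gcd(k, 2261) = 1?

2261 = 7·17·19. Inclusion–exclusion on these primes:
2827 − ⌊2827/7⌋ − ⌊2827/17⌋ − ⌊2827/19⌋ + ⌊2827/119⌋ + ⌊2827/133⌋ + ⌊2827/323⌋ − ⌊2827/2261⌋ = 2161

2161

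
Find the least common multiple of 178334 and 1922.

171378974

gcd first: 178334 = 92·1922 + 1510; 1922 = 1·1510 + 412; 1510 = 3·412 + 274; 412 = 1·274 + 138; 274 = 1·138 + 136; 138 = 1·136 + 2; 136 = 68·2 + 0 → gcd = 2
lcm = 178334·1922/gcd = 342757948/2 = 171378974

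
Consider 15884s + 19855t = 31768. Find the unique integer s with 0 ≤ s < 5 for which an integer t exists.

gcd(15884, 19855) = 3971 (Euclid: 19855 = 1·15884 + 3971; 15884 = 4·3971 + 0), and 3971 | 31768.
Extended Euclid: 15884·(-1) + 19855·(1) = 3971. Scale by 8: s₀ = -8.
General solution s = s₀ + 5k; reducing mod 5 gives s = 2 (and t = 0).

2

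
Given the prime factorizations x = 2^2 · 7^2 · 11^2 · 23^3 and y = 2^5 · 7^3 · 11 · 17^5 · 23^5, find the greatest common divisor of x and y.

min exponent per shared prime: 2^2 · 7^2 · 11 · 23^3 = 26232052

26232052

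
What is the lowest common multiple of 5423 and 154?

75922

gcd first: 5423 = 35·154 + 33; 154 = 4·33 + 22; 33 = 1·22 + 11; 22 = 2·11 + 0 → gcd = 11
lcm = 5423·154/gcd = 835142/11 = 75922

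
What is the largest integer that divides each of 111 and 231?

111 = 3 · 37
231 = 3 · 7 · 11
Common: 3 = 3

3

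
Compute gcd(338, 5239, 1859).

338 = 2 · 13²; 5239 = 13² · 31; 1859 = 11 · 13²
gcd takes min exponent of each prime: 13² = 169

169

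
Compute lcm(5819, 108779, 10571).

1783866821

5819 = 11 · 23²; 108779 = 11² · 29 · 31; 10571 = 11 · 31²
lcm takes max exponent of each prime: 11² · 23² · 29 · 31² = 1783866821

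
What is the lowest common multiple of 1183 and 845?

5915

gcd first: 1183 = 1·845 + 338; 845 = 2·338 + 169; 338 = 2·169 + 0 → gcd = 169
lcm = 1183·845/gcd = 999635/169 = 5915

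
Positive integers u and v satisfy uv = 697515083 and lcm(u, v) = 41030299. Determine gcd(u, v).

From gcd × lcm = uv: gcd = 697515083 / 41030299 = 17.

17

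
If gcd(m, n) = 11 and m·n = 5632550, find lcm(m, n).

512050

gcd·lcm = product, so lcm = 5632550/11 = 512050.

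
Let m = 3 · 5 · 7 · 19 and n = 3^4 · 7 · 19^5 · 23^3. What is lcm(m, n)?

85409184671055

max exponent per prime: 3^4 · 5 · 7 · 19^5 · 23^3 = 85409184671055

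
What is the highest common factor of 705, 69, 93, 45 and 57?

3

gcd(705, 69): 705 = 10·69 + 15; 69 = 4·15 + 9; 15 = 1·9 + 6; 9 = 1·6 + 3; 6 = 2·3 + 0 → 3
gcd(3, 93): 93 = 31·3 + 0 → 3
gcd(3, 45): 45 = 15·3 + 0 → 3
gcd(3, 57): 57 = 19·3 + 0 → 3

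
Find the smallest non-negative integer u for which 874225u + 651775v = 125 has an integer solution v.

20589

Euclid: 874225 = 1·651775 + 222450; 651775 = 2·222450 + 206875; 222450 = 1·206875 + 15575; 206875 = 13·15575 + 4400; 15575 = 3·4400 + 2375; 4400 = 1·2375 + 2025; 2375 = 1·2025 + 350; 2025 = 5·350 + 275; 350 = 1·275 + 75; 275 = 3·75 + 50; 75 = 1·50 + 25; 50 = 2·25 + 0 → gcd = 25; 125 = 25·5.
Back-substitution yields 874225·(9332) + 651775·(-12517) = 25, so one solution is u = 9332·5 = 46660, v = -12517·5 = -62585.
Solutions in u differ by 651775/25 = 26071; the one in [0, 26071) is 46660 mod 26071 = 20589.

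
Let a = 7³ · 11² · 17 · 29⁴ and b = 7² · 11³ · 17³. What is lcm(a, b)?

max exponent per prime: 7³ · 11³ · 17³ · 29⁴ = 1586393534705749

1586393534705749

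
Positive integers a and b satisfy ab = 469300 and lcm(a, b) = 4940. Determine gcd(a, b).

gcd·lcm = product, so gcd = 469300/4940 = 95.

95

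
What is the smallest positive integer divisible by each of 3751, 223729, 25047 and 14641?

lcm(3751, 223729) = 3751·223729/gcd = 839207479/121 = 6935599
lcm(6935599, 25047) = 6935599·25047/gcd = 173715948153/121 = 1435668993
lcm(1435668993, 14641) = 1435668993·14641/gcd = 21019629726513/121 = 173715948153

173715948153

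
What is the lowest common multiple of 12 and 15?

60

gcd first: 15 = 1·12 + 3; 12 = 4·3 + 0 → gcd = 3
lcm = 12·15/gcd = 180/3 = 60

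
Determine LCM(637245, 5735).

gcd first: 637245 = 111·5735 + 660; 5735 = 8·660 + 455; 660 = 1·455 + 205; 455 = 2·205 + 45; 205 = 4·45 + 25; 45 = 1·25 + 20; 25 = 1·20 + 5; 20 = 4·5 + 0 → gcd = 5
lcm = 637245·5735/gcd = 3654600075/5 = 730920015

730920015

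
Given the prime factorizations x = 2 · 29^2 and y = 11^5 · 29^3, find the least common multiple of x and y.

7855745678

max exponent per prime: 2 · 11^5 · 29^3 = 7855745678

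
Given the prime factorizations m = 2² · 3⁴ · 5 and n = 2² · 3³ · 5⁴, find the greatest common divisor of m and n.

min exponent per shared prime: 2² · 3³ · 5 = 540

540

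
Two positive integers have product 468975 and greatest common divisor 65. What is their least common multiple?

For any two positive integers, gcd × lcm equals their product. Hence lcm = 468975 / 65 = 7215.

7215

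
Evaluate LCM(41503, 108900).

gcd first: 108900 = 2·41503 + 25894; 41503 = 1·25894 + 15609; 25894 = 1·15609 + 10285; 15609 = 1·10285 + 5324; 10285 = 1·5324 + 4961; 5324 = 1·4961 + 363; 4961 = 13·363 + 242; 363 = 1·242 + 121; 242 = 2·121 + 0 → gcd = 121
lcm = 41503·108900/gcd = 4519676700/121 = 37352700

37352700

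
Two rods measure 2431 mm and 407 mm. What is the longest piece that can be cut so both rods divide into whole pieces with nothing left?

11

Euclid: 2431 = 5·407 + 396; 407 = 1·396 + 11; 396 = 36·11 + 0. Last nonzero remainder: 11.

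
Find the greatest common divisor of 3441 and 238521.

3

Euclid: 238521 = 69·3441 + 1092; 3441 = 3·1092 + 165; 1092 = 6·165 + 102; 165 = 1·102 + 63; 102 = 1·63 + 39; 63 = 1·39 + 24; 39 = 1·24 + 15; 24 = 1·15 + 9; 15 = 1·9 + 6; 9 = 1·6 + 3; 6 = 2·3 + 0. Last nonzero remainder: 3.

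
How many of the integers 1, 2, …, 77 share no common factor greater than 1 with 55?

56

55 = 5·11. Inclusion–exclusion on these primes:
77 − ⌊77/5⌋ − ⌊77/11⌋ + ⌊77/55⌋ = 56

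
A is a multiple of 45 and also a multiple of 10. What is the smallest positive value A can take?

90

45 = 3² · 5; 10 = 2 · 5
max exponents: 2 · 3² · 5 = 90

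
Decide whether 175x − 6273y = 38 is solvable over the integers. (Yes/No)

gcd(175, 6273): 6273 = 35·175 + 148; 175 = 1·148 + 27; 148 = 5·27 + 13; 27 = 2·13 + 1; 13 = 13·1 + 0 → 1
1 divides 38, so a solution exists.

Yes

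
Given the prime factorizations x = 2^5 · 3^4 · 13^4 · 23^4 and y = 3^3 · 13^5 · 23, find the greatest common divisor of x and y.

17736381

min exponent per shared prime: 3^3 · 13^4 · 23 = 17736381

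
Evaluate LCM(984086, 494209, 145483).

984086 = 2 · 19² · 29 · 47; 494209 = 19² · 37²; 145483 = 13 · 19² · 31
lcm takes max exponent of each prime: 2 · 13 · 19² · 29 · 31 · 37² · 47 = 542927134802

542927134802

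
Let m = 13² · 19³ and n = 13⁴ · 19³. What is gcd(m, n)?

1159171

min exponent per shared prime: 13² · 19³ = 1159171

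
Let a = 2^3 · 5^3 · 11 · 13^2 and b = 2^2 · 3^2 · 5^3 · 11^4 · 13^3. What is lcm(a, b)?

max exponent per prime: 2^3 · 3^2 · 5^3 · 11^4 · 13^3 = 289496493000

289496493000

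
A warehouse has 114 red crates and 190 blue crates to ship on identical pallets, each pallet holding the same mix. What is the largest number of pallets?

38

114 = 2 · 3 · 19
190 = 2 · 5 · 19
Common: 2 · 19 = 38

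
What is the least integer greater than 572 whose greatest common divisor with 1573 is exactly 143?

715

Multiples of 143 above 572: 143·5, 143·6, … . Need the cofactor coprime to 1573/143 = 11.
Checking s = 5, 6, … the first with gcd(s, 11) = 1 is s = 5, giving 715.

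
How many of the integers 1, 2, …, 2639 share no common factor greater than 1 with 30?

Prime factors of 30: 2, 3, 5. Count integers ≤ 2639 divisible by none of them.
By inclusion–exclusion: 2639 − ⌊2639/2⌋ − ⌊2639/3⌋ − ⌊2639/5⌋ + ⌊2639/6⌋ + ⌊2639/10⌋ + ⌊2639/15⌋ − ⌊2639/30⌋ = 704.

704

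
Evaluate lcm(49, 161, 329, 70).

529690

49 = 7²; 161 = 7 · 23; 329 = 7 · 47; 70 = 2 · 5 · 7
lcm takes max exponent of each prime: 2 · 5 · 7² · 23 · 47 = 529690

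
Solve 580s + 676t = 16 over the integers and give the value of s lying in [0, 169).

28

gcd(580, 676) = 4 (Euclid: 676 = 1·580 + 96; 580 = 6·96 + 4; 96 = 24·4 + 0), and 4 | 16.
Extended Euclid: 580·(7) + 676·(-6) = 4. Scale by 4: s₀ = 28.
General solution s = s₀ + 169k; reducing mod 169 gives s = 28 (and t = -24).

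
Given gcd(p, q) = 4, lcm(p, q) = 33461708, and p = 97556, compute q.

p·q = gcd·lcm = 4·33461708 = 133846832, so q = 133846832/97556 = 1372.

1372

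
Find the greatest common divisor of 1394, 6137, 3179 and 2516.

gcd(1394, 6137): 6137 = 4·1394 + 561; 1394 = 2·561 + 272; 561 = 2·272 + 17; 272 = 16·17 + 0 → 17
gcd(17, 3179): 3179 = 187·17 + 0 → 17
gcd(17, 2516): 2516 = 148·17 + 0 → 17

17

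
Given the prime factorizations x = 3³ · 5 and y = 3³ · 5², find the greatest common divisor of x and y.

min exponent per shared prime: 3³ · 5 = 135

135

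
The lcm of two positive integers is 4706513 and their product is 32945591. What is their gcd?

7

From gcd × lcm = ab: gcd = 32945591 / 4706513 = 7.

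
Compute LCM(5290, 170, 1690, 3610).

5290 = 2 · 5 · 23²; 170 = 2 · 5 · 17; 1690 = 2 · 5 · 13²; 3610 = 2 · 5 · 19²
lcm takes max exponent of each prime: 2 · 5 · 13² · 17 · 19² · 23² = 5486539370

5486539370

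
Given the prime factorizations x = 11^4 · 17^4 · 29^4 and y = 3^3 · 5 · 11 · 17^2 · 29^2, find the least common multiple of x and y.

max exponent per prime: 3^3 · 5 · 11^4 · 17^4 · 29^4 = 116759489165150535

116759489165150535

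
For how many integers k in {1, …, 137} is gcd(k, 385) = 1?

85

385 = 5·7·11. Inclusion–exclusion on these primes:
137 − ⌊137/5⌋ − ⌊137/7⌋ − ⌊137/11⌋ + ⌊137/35⌋ + ⌊137/55⌋ + ⌊137/77⌋ − ⌊137/385⌋ = 85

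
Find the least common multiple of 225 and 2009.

225 = 3² · 5²; 2009 = 7² · 41
max exponents: 3² · 5² · 7² · 41 = 452025

452025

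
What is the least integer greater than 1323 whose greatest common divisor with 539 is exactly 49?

1372

Multiples of 49 above 1323: 49·28, 49·29, … . Need the cofactor coprime to 539/49 = 11.
Checking s = 28, 29, … the first with gcd(s, 11) = 1 is s = 28, giving 1372.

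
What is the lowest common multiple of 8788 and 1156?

8788 = 2² · 13³; 1156 = 2² · 17²
max exponents: 2² · 13³ · 17² = 2539732

2539732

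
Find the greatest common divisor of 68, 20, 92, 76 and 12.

4

gcd(68, 20): 68 = 3·20 + 8; 20 = 2·8 + 4; 8 = 2·4 + 0 → 4
gcd(4, 92): 92 = 23·4 + 0 → 4
gcd(4, 76): 76 = 19·4 + 0 → 4
gcd(4, 12): 12 = 3·4 + 0 → 4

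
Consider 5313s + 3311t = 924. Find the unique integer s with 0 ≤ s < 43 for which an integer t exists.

17

gcd(5313, 3311) = 77 (Euclid: 5313 = 1·3311 + 2002; 3311 = 1·2002 + 1309; 2002 = 1·1309 + 693; 1309 = 1·693 + 616; 693 = 1·616 + 77; 616 = 8·77 + 0), and 77 | 924.
Extended Euclid: 5313·(5) + 3311·(-8) = 77. Scale by 12: s₀ = 60.
General solution s = s₀ + 43k; reducing mod 43 gives s = 17 (and t = -27).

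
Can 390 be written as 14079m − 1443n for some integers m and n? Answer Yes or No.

gcd(14079, 1443): 14079 = 9·1443 + 1092; 1443 = 1·1092 + 351; 1092 = 3·351 + 39; 351 = 9·39 + 0 → 39
39 divides 390, so a solution exists.

Yes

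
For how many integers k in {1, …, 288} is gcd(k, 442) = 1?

Prime factors of 442: 2, 13, 17. Count integers ≤ 288 divisible by none of them.
By inclusion–exclusion: 288 − ⌊288/2⌋ − ⌊288/13⌋ − ⌊288/17⌋ + ⌊288/26⌋ + ⌊288/34⌋ + ⌊288/221⌋ − ⌊288/442⌋ = 126.

126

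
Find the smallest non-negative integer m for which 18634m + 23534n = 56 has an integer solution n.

1364

Reduce mod 23534: 18634m ≡ 56 (mod 23534). With g = gcd(18634, 23534) = 14 dividing 56, divide through: 1331m ≡ 4 (mod 1681).
Since gcd(1331, 1681) = 1, m ≡ 4·(1331)⁻¹ ≡ 1364 (mod 1681). Smallest non-negative: 1364.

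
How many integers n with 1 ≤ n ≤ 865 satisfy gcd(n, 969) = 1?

515

Prime factors of 969: 3, 17, 19. Count integers ≤ 865 divisible by none of them.
By inclusion–exclusion: 865 − ⌊865/3⌋ − ⌊865/17⌋ − ⌊865/19⌋ + ⌊865/51⌋ + ⌊865/57⌋ + ⌊865/323⌋ − ⌊865/969⌋ = 515.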